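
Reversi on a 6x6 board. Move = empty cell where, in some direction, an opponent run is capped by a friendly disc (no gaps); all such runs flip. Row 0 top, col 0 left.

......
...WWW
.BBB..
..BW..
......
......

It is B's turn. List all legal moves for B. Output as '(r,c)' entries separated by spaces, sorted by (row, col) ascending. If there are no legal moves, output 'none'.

(0,2): no bracket -> illegal
(0,3): flips 1 -> legal
(0,4): flips 1 -> legal
(0,5): flips 1 -> legal
(1,2): no bracket -> illegal
(2,4): no bracket -> illegal
(2,5): no bracket -> illegal
(3,4): flips 1 -> legal
(4,2): no bracket -> illegal
(4,3): flips 1 -> legal
(4,4): flips 1 -> legal

Answer: (0,3) (0,4) (0,5) (3,4) (4,3) (4,4)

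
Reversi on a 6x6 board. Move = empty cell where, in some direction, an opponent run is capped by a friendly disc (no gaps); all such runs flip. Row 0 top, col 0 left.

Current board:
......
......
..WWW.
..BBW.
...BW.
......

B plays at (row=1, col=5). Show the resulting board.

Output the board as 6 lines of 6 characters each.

Place B at (1,5); scan 8 dirs for brackets.
Dir NW: first cell '.' (not opp) -> no flip
Dir N: first cell '.' (not opp) -> no flip
Dir NE: edge -> no flip
Dir W: first cell '.' (not opp) -> no flip
Dir E: edge -> no flip
Dir SW: opp run (2,4) capped by B -> flip
Dir S: first cell '.' (not opp) -> no flip
Dir SE: edge -> no flip
All flips: (2,4)

Answer: ......
.....B
..WWB.
..BBW.
...BW.
......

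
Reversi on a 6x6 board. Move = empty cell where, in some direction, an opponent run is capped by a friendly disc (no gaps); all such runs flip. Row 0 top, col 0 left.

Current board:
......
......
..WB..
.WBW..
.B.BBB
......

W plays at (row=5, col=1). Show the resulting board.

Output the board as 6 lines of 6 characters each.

Place W at (5,1); scan 8 dirs for brackets.
Dir NW: first cell '.' (not opp) -> no flip
Dir N: opp run (4,1) capped by W -> flip
Dir NE: first cell '.' (not opp) -> no flip
Dir W: first cell '.' (not opp) -> no flip
Dir E: first cell '.' (not opp) -> no flip
Dir SW: edge -> no flip
Dir S: edge -> no flip
Dir SE: edge -> no flip
All flips: (4,1)

Answer: ......
......
..WB..
.WBW..
.W.BBB
.W....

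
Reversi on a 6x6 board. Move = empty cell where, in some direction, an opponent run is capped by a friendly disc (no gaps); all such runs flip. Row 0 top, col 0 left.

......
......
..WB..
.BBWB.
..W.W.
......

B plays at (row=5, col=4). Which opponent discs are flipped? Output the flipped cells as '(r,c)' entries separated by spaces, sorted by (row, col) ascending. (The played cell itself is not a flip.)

Dir NW: first cell '.' (not opp) -> no flip
Dir N: opp run (4,4) capped by B -> flip
Dir NE: first cell '.' (not opp) -> no flip
Dir W: first cell '.' (not opp) -> no flip
Dir E: first cell '.' (not opp) -> no flip
Dir SW: edge -> no flip
Dir S: edge -> no flip
Dir SE: edge -> no flip

Answer: (4,4)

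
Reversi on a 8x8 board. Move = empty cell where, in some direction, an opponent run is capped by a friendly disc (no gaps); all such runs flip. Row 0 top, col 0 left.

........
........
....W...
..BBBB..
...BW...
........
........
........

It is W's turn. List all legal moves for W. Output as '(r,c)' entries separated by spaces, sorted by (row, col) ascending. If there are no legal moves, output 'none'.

Answer: (2,2) (2,6) (4,2) (4,6)

Derivation:
(2,1): no bracket -> illegal
(2,2): flips 1 -> legal
(2,3): no bracket -> illegal
(2,5): no bracket -> illegal
(2,6): flips 1 -> legal
(3,1): no bracket -> illegal
(3,6): no bracket -> illegal
(4,1): no bracket -> illegal
(4,2): flips 2 -> legal
(4,5): no bracket -> illegal
(4,6): flips 1 -> legal
(5,2): no bracket -> illegal
(5,3): no bracket -> illegal
(5,4): no bracket -> illegal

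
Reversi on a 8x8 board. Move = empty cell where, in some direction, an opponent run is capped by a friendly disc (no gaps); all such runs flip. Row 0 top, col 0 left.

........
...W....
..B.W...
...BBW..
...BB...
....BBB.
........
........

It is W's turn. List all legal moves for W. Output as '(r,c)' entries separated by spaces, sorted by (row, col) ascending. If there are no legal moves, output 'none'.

Answer: (3,1) (3,2) (4,2) (5,3) (6,4)

Derivation:
(1,1): no bracket -> illegal
(1,2): no bracket -> illegal
(2,1): no bracket -> illegal
(2,3): no bracket -> illegal
(2,5): no bracket -> illegal
(3,1): flips 1 -> legal
(3,2): flips 2 -> legal
(4,2): flips 1 -> legal
(4,5): no bracket -> illegal
(4,6): no bracket -> illegal
(4,7): no bracket -> illegal
(5,2): no bracket -> illegal
(5,3): flips 1 -> legal
(5,7): no bracket -> illegal
(6,3): no bracket -> illegal
(6,4): flips 3 -> legal
(6,5): no bracket -> illegal
(6,6): no bracket -> illegal
(6,7): no bracket -> illegal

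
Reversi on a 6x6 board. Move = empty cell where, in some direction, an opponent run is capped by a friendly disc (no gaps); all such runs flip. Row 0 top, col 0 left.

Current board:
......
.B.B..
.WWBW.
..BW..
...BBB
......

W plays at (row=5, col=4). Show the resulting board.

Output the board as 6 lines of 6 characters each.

Place W at (5,4); scan 8 dirs for brackets.
Dir NW: opp run (4,3) (3,2) capped by W -> flip
Dir N: opp run (4,4), next='.' -> no flip
Dir NE: opp run (4,5), next=edge -> no flip
Dir W: first cell '.' (not opp) -> no flip
Dir E: first cell '.' (not opp) -> no flip
Dir SW: edge -> no flip
Dir S: edge -> no flip
Dir SE: edge -> no flip
All flips: (3,2) (4,3)

Answer: ......
.B.B..
.WWBW.
..WW..
...WBB
....W.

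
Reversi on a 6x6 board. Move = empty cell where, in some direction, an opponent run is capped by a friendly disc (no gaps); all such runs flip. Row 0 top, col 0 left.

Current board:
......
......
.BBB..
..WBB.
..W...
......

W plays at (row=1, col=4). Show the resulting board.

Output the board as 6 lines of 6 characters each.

Place W at (1,4); scan 8 dirs for brackets.
Dir NW: first cell '.' (not opp) -> no flip
Dir N: first cell '.' (not opp) -> no flip
Dir NE: first cell '.' (not opp) -> no flip
Dir W: first cell '.' (not opp) -> no flip
Dir E: first cell '.' (not opp) -> no flip
Dir SW: opp run (2,3) capped by W -> flip
Dir S: first cell '.' (not opp) -> no flip
Dir SE: first cell '.' (not opp) -> no flip
All flips: (2,3)

Answer: ......
....W.
.BBW..
..WBB.
..W...
......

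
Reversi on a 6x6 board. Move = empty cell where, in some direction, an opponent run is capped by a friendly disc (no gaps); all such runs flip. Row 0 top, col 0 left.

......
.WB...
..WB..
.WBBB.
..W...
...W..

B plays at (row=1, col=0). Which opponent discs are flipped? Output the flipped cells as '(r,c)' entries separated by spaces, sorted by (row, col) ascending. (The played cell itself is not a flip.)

Answer: (1,1)

Derivation:
Dir NW: edge -> no flip
Dir N: first cell '.' (not opp) -> no flip
Dir NE: first cell '.' (not opp) -> no flip
Dir W: edge -> no flip
Dir E: opp run (1,1) capped by B -> flip
Dir SW: edge -> no flip
Dir S: first cell '.' (not opp) -> no flip
Dir SE: first cell '.' (not opp) -> no flip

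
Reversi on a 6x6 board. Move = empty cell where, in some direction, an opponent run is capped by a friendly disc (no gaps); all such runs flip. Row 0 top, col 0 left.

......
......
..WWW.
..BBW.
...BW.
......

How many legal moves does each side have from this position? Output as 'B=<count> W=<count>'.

Answer: B=9 W=5

Derivation:
-- B to move --
(1,1): flips 1 -> legal
(1,2): flips 1 -> legal
(1,3): flips 1 -> legal
(1,4): flips 1 -> legal
(1,5): flips 1 -> legal
(2,1): no bracket -> illegal
(2,5): flips 1 -> legal
(3,1): no bracket -> illegal
(3,5): flips 1 -> legal
(4,5): flips 1 -> legal
(5,3): no bracket -> illegal
(5,4): no bracket -> illegal
(5,5): flips 1 -> legal
B mobility = 9
-- W to move --
(2,1): no bracket -> illegal
(3,1): flips 2 -> legal
(4,1): flips 1 -> legal
(4,2): flips 3 -> legal
(5,2): flips 1 -> legal
(5,3): flips 2 -> legal
(5,4): no bracket -> illegal
W mobility = 5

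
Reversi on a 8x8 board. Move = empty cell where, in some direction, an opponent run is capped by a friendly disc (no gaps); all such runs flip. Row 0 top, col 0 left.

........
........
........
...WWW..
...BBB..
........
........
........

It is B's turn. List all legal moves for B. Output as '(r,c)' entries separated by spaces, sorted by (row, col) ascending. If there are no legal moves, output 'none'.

Answer: (2,2) (2,3) (2,4) (2,5) (2,6)

Derivation:
(2,2): flips 1 -> legal
(2,3): flips 2 -> legal
(2,4): flips 1 -> legal
(2,5): flips 2 -> legal
(2,6): flips 1 -> legal
(3,2): no bracket -> illegal
(3,6): no bracket -> illegal
(4,2): no bracket -> illegal
(4,6): no bracket -> illegal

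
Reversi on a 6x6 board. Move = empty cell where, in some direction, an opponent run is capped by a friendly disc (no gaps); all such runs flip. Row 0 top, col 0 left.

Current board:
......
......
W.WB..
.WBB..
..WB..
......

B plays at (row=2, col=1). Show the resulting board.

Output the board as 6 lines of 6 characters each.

Answer: ......
......
WBBB..
.WBB..
..WB..
......

Derivation:
Place B at (2,1); scan 8 dirs for brackets.
Dir NW: first cell '.' (not opp) -> no flip
Dir N: first cell '.' (not opp) -> no flip
Dir NE: first cell '.' (not opp) -> no flip
Dir W: opp run (2,0), next=edge -> no flip
Dir E: opp run (2,2) capped by B -> flip
Dir SW: first cell '.' (not opp) -> no flip
Dir S: opp run (3,1), next='.' -> no flip
Dir SE: first cell 'B' (not opp) -> no flip
All flips: (2,2)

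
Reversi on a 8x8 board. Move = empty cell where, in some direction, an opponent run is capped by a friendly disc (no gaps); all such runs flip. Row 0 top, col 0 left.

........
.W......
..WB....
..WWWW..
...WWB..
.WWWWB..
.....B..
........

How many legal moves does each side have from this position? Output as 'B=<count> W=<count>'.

-- B to move --
(0,0): flips 4 -> legal
(0,1): no bracket -> illegal
(0,2): no bracket -> illegal
(1,0): no bracket -> illegal
(1,2): no bracket -> illegal
(1,3): no bracket -> illegal
(2,0): no bracket -> illegal
(2,1): flips 4 -> legal
(2,4): no bracket -> illegal
(2,5): flips 1 -> legal
(2,6): no bracket -> illegal
(3,1): no bracket -> illegal
(3,6): no bracket -> illegal
(4,0): no bracket -> illegal
(4,1): flips 1 -> legal
(4,2): flips 2 -> legal
(4,6): no bracket -> illegal
(5,0): flips 4 -> legal
(6,0): no bracket -> illegal
(6,1): no bracket -> illegal
(6,2): no bracket -> illegal
(6,3): flips 4 -> legal
(6,4): no bracket -> illegal
B mobility = 7
-- W to move --
(1,2): flips 1 -> legal
(1,3): flips 1 -> legal
(1,4): flips 1 -> legal
(2,4): flips 1 -> legal
(3,6): flips 1 -> legal
(4,6): flips 1 -> legal
(5,6): flips 2 -> legal
(6,4): no bracket -> illegal
(6,6): flips 1 -> legal
(7,4): no bracket -> illegal
(7,5): flips 3 -> legal
(7,6): flips 1 -> legal
W mobility = 10

Answer: B=7 W=10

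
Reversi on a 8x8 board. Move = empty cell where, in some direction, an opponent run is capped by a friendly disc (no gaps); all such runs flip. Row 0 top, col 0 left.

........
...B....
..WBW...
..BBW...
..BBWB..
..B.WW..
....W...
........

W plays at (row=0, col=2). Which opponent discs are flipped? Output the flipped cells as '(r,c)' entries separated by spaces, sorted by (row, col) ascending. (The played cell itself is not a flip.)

Dir NW: edge -> no flip
Dir N: edge -> no flip
Dir NE: edge -> no flip
Dir W: first cell '.' (not opp) -> no flip
Dir E: first cell '.' (not opp) -> no flip
Dir SW: first cell '.' (not opp) -> no flip
Dir S: first cell '.' (not opp) -> no flip
Dir SE: opp run (1,3) capped by W -> flip

Answer: (1,3)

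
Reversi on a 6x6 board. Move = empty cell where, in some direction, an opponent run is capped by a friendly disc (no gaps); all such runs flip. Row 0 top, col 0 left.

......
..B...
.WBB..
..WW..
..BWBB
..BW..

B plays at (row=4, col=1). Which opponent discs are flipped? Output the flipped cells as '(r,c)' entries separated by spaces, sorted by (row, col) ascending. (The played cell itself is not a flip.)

Answer: (3,2)

Derivation:
Dir NW: first cell '.' (not opp) -> no flip
Dir N: first cell '.' (not opp) -> no flip
Dir NE: opp run (3,2) capped by B -> flip
Dir W: first cell '.' (not opp) -> no flip
Dir E: first cell 'B' (not opp) -> no flip
Dir SW: first cell '.' (not opp) -> no flip
Dir S: first cell '.' (not opp) -> no flip
Dir SE: first cell 'B' (not opp) -> no flip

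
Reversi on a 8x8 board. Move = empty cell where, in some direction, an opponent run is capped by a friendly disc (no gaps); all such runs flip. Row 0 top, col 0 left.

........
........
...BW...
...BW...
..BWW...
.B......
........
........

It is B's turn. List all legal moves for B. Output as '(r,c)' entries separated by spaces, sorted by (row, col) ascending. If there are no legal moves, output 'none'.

Answer: (1,5) (2,5) (3,5) (4,5) (5,3) (5,5)

Derivation:
(1,3): no bracket -> illegal
(1,4): no bracket -> illegal
(1,5): flips 1 -> legal
(2,5): flips 1 -> legal
(3,2): no bracket -> illegal
(3,5): flips 1 -> legal
(4,5): flips 3 -> legal
(5,2): no bracket -> illegal
(5,3): flips 1 -> legal
(5,4): no bracket -> illegal
(5,5): flips 1 -> legal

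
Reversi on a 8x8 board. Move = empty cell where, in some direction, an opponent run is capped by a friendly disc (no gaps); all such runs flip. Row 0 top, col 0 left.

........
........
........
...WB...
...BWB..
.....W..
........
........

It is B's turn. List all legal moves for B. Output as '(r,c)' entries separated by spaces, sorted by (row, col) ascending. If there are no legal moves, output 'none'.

(2,2): no bracket -> illegal
(2,3): flips 1 -> legal
(2,4): no bracket -> illegal
(3,2): flips 1 -> legal
(3,5): no bracket -> illegal
(4,2): no bracket -> illegal
(4,6): no bracket -> illegal
(5,3): no bracket -> illegal
(5,4): flips 1 -> legal
(5,6): no bracket -> illegal
(6,4): no bracket -> illegal
(6,5): flips 1 -> legal
(6,6): no bracket -> illegal

Answer: (2,3) (3,2) (5,4) (6,5)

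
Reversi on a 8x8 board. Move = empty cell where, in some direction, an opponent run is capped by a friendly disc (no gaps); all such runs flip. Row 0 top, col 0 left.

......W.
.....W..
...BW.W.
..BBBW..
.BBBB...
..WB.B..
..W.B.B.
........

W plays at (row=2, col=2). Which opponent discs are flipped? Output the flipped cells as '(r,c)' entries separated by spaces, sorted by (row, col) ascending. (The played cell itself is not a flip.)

Dir NW: first cell '.' (not opp) -> no flip
Dir N: first cell '.' (not opp) -> no flip
Dir NE: first cell '.' (not opp) -> no flip
Dir W: first cell '.' (not opp) -> no flip
Dir E: opp run (2,3) capped by W -> flip
Dir SW: first cell '.' (not opp) -> no flip
Dir S: opp run (3,2) (4,2) capped by W -> flip
Dir SE: opp run (3,3) (4,4) (5,5) (6,6), next='.' -> no flip

Answer: (2,3) (3,2) (4,2)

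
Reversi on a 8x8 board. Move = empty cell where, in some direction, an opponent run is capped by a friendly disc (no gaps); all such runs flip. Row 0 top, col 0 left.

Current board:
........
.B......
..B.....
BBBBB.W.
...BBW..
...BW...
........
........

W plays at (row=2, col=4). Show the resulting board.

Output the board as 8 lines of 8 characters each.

Place W at (2,4); scan 8 dirs for brackets.
Dir NW: first cell '.' (not opp) -> no flip
Dir N: first cell '.' (not opp) -> no flip
Dir NE: first cell '.' (not opp) -> no flip
Dir W: first cell '.' (not opp) -> no flip
Dir E: first cell '.' (not opp) -> no flip
Dir SW: opp run (3,3), next='.' -> no flip
Dir S: opp run (3,4) (4,4) capped by W -> flip
Dir SE: first cell '.' (not opp) -> no flip
All flips: (3,4) (4,4)

Answer: ........
.B......
..B.W...
BBBBW.W.
...BWW..
...BW...
........
........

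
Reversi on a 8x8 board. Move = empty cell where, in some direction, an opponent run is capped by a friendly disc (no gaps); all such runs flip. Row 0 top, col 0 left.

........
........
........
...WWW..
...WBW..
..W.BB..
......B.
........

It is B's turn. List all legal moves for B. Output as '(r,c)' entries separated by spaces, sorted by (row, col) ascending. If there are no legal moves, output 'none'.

Answer: (2,2) (2,4) (2,5) (2,6) (3,2) (3,6) (4,2) (4,6)

Derivation:
(2,2): flips 1 -> legal
(2,3): no bracket -> illegal
(2,4): flips 1 -> legal
(2,5): flips 2 -> legal
(2,6): flips 1 -> legal
(3,2): flips 1 -> legal
(3,6): flips 1 -> legal
(4,1): no bracket -> illegal
(4,2): flips 1 -> legal
(4,6): flips 1 -> legal
(5,1): no bracket -> illegal
(5,3): no bracket -> illegal
(5,6): no bracket -> illegal
(6,1): no bracket -> illegal
(6,2): no bracket -> illegal
(6,3): no bracket -> illegal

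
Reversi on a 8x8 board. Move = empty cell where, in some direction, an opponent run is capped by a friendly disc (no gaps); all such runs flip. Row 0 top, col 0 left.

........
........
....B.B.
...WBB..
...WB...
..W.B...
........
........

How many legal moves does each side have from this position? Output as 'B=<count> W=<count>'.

-- B to move --
(2,2): flips 1 -> legal
(2,3): no bracket -> illegal
(3,2): flips 2 -> legal
(4,1): no bracket -> illegal
(4,2): flips 2 -> legal
(5,1): no bracket -> illegal
(5,3): no bracket -> illegal
(6,1): flips 2 -> legal
(6,2): no bracket -> illegal
(6,3): no bracket -> illegal
B mobility = 4
-- W to move --
(1,3): no bracket -> illegal
(1,4): no bracket -> illegal
(1,5): flips 1 -> legal
(1,6): no bracket -> illegal
(1,7): no bracket -> illegal
(2,3): no bracket -> illegal
(2,5): flips 1 -> legal
(2,7): no bracket -> illegal
(3,6): flips 2 -> legal
(3,7): no bracket -> illegal
(4,5): flips 1 -> legal
(4,6): no bracket -> illegal
(5,3): no bracket -> illegal
(5,5): flips 1 -> legal
(6,3): no bracket -> illegal
(6,4): no bracket -> illegal
(6,5): flips 1 -> legal
W mobility = 6

Answer: B=4 W=6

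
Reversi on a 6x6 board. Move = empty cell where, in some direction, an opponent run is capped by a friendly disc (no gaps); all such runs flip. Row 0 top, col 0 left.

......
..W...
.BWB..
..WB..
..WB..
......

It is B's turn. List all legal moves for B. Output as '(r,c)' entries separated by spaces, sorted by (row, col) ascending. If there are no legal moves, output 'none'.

(0,1): flips 1 -> legal
(0,2): no bracket -> illegal
(0,3): flips 1 -> legal
(1,1): flips 1 -> legal
(1,3): no bracket -> illegal
(3,1): flips 1 -> legal
(4,1): flips 2 -> legal
(5,1): flips 1 -> legal
(5,2): no bracket -> illegal
(5,3): no bracket -> illegal

Answer: (0,1) (0,3) (1,1) (3,1) (4,1) (5,1)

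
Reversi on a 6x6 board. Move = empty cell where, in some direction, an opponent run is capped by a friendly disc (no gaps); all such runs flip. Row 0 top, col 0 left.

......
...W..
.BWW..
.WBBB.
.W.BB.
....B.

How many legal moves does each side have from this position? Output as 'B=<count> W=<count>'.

Answer: B=8 W=7

Derivation:
-- B to move --
(0,2): no bracket -> illegal
(0,3): flips 2 -> legal
(0,4): no bracket -> illegal
(1,1): flips 1 -> legal
(1,2): flips 2 -> legal
(1,4): flips 1 -> legal
(2,0): no bracket -> illegal
(2,4): flips 2 -> legal
(3,0): flips 1 -> legal
(4,0): no bracket -> illegal
(4,2): no bracket -> illegal
(5,0): flips 1 -> legal
(5,1): flips 2 -> legal
(5,2): no bracket -> illegal
B mobility = 8
-- W to move --
(1,0): no bracket -> illegal
(1,1): flips 1 -> legal
(1,2): no bracket -> illegal
(2,0): flips 1 -> legal
(2,4): no bracket -> illegal
(2,5): no bracket -> illegal
(3,0): no bracket -> illegal
(3,5): flips 3 -> legal
(4,2): flips 1 -> legal
(4,5): flips 1 -> legal
(5,2): no bracket -> illegal
(5,3): flips 2 -> legal
(5,5): flips 2 -> legal
W mobility = 7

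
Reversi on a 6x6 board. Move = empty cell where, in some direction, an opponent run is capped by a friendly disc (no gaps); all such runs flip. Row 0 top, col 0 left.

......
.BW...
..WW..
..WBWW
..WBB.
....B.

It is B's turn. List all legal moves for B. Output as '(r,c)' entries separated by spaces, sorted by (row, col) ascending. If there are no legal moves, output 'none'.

Answer: (1,3) (2,1) (2,4) (2,5) (3,1) (4,1) (5,1)

Derivation:
(0,1): no bracket -> illegal
(0,2): no bracket -> illegal
(0,3): no bracket -> illegal
(1,3): flips 2 -> legal
(1,4): no bracket -> illegal
(2,1): flips 1 -> legal
(2,4): flips 1 -> legal
(2,5): flips 1 -> legal
(3,1): flips 1 -> legal
(4,1): flips 1 -> legal
(4,5): no bracket -> illegal
(5,1): flips 1 -> legal
(5,2): no bracket -> illegal
(5,3): no bracket -> illegal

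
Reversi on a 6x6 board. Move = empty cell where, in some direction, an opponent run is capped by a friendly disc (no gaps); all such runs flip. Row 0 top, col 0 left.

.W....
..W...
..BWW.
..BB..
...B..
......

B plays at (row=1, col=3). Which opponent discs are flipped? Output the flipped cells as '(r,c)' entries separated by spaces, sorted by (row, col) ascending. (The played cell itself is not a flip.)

Answer: (2,3)

Derivation:
Dir NW: first cell '.' (not opp) -> no flip
Dir N: first cell '.' (not opp) -> no flip
Dir NE: first cell '.' (not opp) -> no flip
Dir W: opp run (1,2), next='.' -> no flip
Dir E: first cell '.' (not opp) -> no flip
Dir SW: first cell 'B' (not opp) -> no flip
Dir S: opp run (2,3) capped by B -> flip
Dir SE: opp run (2,4), next='.' -> no flip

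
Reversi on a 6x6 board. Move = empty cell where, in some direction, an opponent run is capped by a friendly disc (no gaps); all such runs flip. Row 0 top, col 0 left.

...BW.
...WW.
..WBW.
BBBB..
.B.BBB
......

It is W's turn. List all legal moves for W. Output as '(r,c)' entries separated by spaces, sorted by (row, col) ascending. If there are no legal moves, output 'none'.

Answer: (0,2) (4,0) (4,2) (5,0) (5,3) (5,5)

Derivation:
(0,2): flips 1 -> legal
(1,2): no bracket -> illegal
(2,0): no bracket -> illegal
(2,1): no bracket -> illegal
(3,4): no bracket -> illegal
(3,5): no bracket -> illegal
(4,0): flips 1 -> legal
(4,2): flips 2 -> legal
(5,0): flips 3 -> legal
(5,1): no bracket -> illegal
(5,2): no bracket -> illegal
(5,3): flips 3 -> legal
(5,4): no bracket -> illegal
(5,5): flips 2 -> legal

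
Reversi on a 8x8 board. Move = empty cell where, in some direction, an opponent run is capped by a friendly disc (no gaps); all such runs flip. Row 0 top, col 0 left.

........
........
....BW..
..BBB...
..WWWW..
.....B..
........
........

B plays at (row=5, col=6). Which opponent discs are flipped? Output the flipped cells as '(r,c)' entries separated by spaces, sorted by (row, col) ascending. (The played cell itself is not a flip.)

Dir NW: opp run (4,5) capped by B -> flip
Dir N: first cell '.' (not opp) -> no flip
Dir NE: first cell '.' (not opp) -> no flip
Dir W: first cell 'B' (not opp) -> no flip
Dir E: first cell '.' (not opp) -> no flip
Dir SW: first cell '.' (not opp) -> no flip
Dir S: first cell '.' (not opp) -> no flip
Dir SE: first cell '.' (not opp) -> no flip

Answer: (4,5)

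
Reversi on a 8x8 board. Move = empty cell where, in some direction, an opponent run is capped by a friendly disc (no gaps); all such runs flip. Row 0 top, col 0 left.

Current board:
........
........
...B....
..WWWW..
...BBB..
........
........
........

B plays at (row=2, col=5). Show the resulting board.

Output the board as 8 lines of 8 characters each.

Place B at (2,5); scan 8 dirs for brackets.
Dir NW: first cell '.' (not opp) -> no flip
Dir N: first cell '.' (not opp) -> no flip
Dir NE: first cell '.' (not opp) -> no flip
Dir W: first cell '.' (not opp) -> no flip
Dir E: first cell '.' (not opp) -> no flip
Dir SW: opp run (3,4) capped by B -> flip
Dir S: opp run (3,5) capped by B -> flip
Dir SE: first cell '.' (not opp) -> no flip
All flips: (3,4) (3,5)

Answer: ........
........
...B.B..
..WWBB..
...BBB..
........
........
........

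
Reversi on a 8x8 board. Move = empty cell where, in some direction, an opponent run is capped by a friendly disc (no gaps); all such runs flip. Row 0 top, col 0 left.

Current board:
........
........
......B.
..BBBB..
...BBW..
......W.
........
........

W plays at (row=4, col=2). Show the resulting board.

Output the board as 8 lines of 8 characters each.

Place W at (4,2); scan 8 dirs for brackets.
Dir NW: first cell '.' (not opp) -> no flip
Dir N: opp run (3,2), next='.' -> no flip
Dir NE: opp run (3,3), next='.' -> no flip
Dir W: first cell '.' (not opp) -> no flip
Dir E: opp run (4,3) (4,4) capped by W -> flip
Dir SW: first cell '.' (not opp) -> no flip
Dir S: first cell '.' (not opp) -> no flip
Dir SE: first cell '.' (not opp) -> no flip
All flips: (4,3) (4,4)

Answer: ........
........
......B.
..BBBB..
..WWWW..
......W.
........
........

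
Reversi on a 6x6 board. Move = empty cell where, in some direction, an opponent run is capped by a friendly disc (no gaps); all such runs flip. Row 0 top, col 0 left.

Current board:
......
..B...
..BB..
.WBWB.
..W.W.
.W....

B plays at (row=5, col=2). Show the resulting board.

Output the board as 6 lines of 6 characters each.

Answer: ......
..B...
..BB..
.WBWB.
..B.W.
.WB...

Derivation:
Place B at (5,2); scan 8 dirs for brackets.
Dir NW: first cell '.' (not opp) -> no flip
Dir N: opp run (4,2) capped by B -> flip
Dir NE: first cell '.' (not opp) -> no flip
Dir W: opp run (5,1), next='.' -> no flip
Dir E: first cell '.' (not opp) -> no flip
Dir SW: edge -> no flip
Dir S: edge -> no flip
Dir SE: edge -> no flip
All flips: (4,2)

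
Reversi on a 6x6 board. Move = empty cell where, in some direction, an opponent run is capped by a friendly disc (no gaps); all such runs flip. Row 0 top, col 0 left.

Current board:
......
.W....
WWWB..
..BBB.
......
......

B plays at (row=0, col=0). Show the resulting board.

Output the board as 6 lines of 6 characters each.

Place B at (0,0); scan 8 dirs for brackets.
Dir NW: edge -> no flip
Dir N: edge -> no flip
Dir NE: edge -> no flip
Dir W: edge -> no flip
Dir E: first cell '.' (not opp) -> no flip
Dir SW: edge -> no flip
Dir S: first cell '.' (not opp) -> no flip
Dir SE: opp run (1,1) (2,2) capped by B -> flip
All flips: (1,1) (2,2)

Answer: B.....
.B....
WWBB..
..BBB.
......
......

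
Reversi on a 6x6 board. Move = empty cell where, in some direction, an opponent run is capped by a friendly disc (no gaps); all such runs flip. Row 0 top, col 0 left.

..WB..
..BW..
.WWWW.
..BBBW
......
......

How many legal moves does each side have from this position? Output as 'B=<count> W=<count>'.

-- B to move --
(0,1): flips 1 -> legal
(0,4): no bracket -> illegal
(1,0): flips 1 -> legal
(1,1): flips 1 -> legal
(1,4): flips 3 -> legal
(1,5): flips 1 -> legal
(2,0): no bracket -> illegal
(2,5): no bracket -> illegal
(3,0): flips 1 -> legal
(3,1): no bracket -> illegal
(4,4): no bracket -> illegal
(4,5): no bracket -> illegal
B mobility = 6
-- W to move --
(0,1): flips 1 -> legal
(0,4): flips 1 -> legal
(1,1): flips 1 -> legal
(1,4): no bracket -> illegal
(2,5): no bracket -> illegal
(3,1): flips 3 -> legal
(4,1): flips 1 -> legal
(4,2): flips 2 -> legal
(4,3): flips 2 -> legal
(4,4): flips 2 -> legal
(4,5): flips 1 -> legal
W mobility = 9

Answer: B=6 W=9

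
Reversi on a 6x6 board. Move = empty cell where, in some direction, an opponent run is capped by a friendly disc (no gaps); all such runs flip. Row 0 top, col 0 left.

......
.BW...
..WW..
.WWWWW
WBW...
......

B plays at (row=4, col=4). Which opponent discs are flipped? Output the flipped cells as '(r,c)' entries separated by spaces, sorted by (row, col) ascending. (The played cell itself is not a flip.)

Dir NW: opp run (3,3) (2,2) capped by B -> flip
Dir N: opp run (3,4), next='.' -> no flip
Dir NE: opp run (3,5), next=edge -> no flip
Dir W: first cell '.' (not opp) -> no flip
Dir E: first cell '.' (not opp) -> no flip
Dir SW: first cell '.' (not opp) -> no flip
Dir S: first cell '.' (not opp) -> no flip
Dir SE: first cell '.' (not opp) -> no flip

Answer: (2,2) (3,3)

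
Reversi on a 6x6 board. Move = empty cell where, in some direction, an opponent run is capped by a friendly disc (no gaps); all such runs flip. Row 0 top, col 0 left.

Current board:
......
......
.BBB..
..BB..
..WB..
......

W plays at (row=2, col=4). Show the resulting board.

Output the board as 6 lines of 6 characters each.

Answer: ......
......
.BBBW.
..BW..
..WB..
......

Derivation:
Place W at (2,4); scan 8 dirs for brackets.
Dir NW: first cell '.' (not opp) -> no flip
Dir N: first cell '.' (not opp) -> no flip
Dir NE: first cell '.' (not opp) -> no flip
Dir W: opp run (2,3) (2,2) (2,1), next='.' -> no flip
Dir E: first cell '.' (not opp) -> no flip
Dir SW: opp run (3,3) capped by W -> flip
Dir S: first cell '.' (not opp) -> no flip
Dir SE: first cell '.' (not opp) -> no flip
All flips: (3,3)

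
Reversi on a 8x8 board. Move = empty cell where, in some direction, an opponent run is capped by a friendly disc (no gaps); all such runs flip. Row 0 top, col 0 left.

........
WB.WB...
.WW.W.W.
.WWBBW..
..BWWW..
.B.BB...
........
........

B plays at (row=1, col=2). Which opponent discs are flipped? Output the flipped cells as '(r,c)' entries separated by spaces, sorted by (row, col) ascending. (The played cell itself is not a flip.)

Answer: (1,3) (2,2) (3,2)

Derivation:
Dir NW: first cell '.' (not opp) -> no flip
Dir N: first cell '.' (not opp) -> no flip
Dir NE: first cell '.' (not opp) -> no flip
Dir W: first cell 'B' (not opp) -> no flip
Dir E: opp run (1,3) capped by B -> flip
Dir SW: opp run (2,1), next='.' -> no flip
Dir S: opp run (2,2) (3,2) capped by B -> flip
Dir SE: first cell '.' (not opp) -> no flip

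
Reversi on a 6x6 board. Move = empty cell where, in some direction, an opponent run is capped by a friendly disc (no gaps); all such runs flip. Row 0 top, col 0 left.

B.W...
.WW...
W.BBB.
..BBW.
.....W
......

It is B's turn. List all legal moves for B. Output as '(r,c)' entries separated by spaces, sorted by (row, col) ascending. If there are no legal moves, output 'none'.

(0,1): flips 1 -> legal
(0,3): no bracket -> illegal
(1,0): no bracket -> illegal
(1,3): no bracket -> illegal
(2,1): no bracket -> illegal
(2,5): no bracket -> illegal
(3,0): no bracket -> illegal
(3,1): no bracket -> illegal
(3,5): flips 1 -> legal
(4,3): no bracket -> illegal
(4,4): flips 1 -> legal
(5,4): no bracket -> illegal
(5,5): no bracket -> illegal

Answer: (0,1) (3,5) (4,4)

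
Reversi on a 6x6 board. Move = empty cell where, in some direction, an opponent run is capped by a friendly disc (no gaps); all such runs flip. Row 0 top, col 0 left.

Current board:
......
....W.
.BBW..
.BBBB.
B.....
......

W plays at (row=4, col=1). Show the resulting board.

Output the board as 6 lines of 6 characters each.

Place W at (4,1); scan 8 dirs for brackets.
Dir NW: first cell '.' (not opp) -> no flip
Dir N: opp run (3,1) (2,1), next='.' -> no flip
Dir NE: opp run (3,2) capped by W -> flip
Dir W: opp run (4,0), next=edge -> no flip
Dir E: first cell '.' (not opp) -> no flip
Dir SW: first cell '.' (not opp) -> no flip
Dir S: first cell '.' (not opp) -> no flip
Dir SE: first cell '.' (not opp) -> no flip
All flips: (3,2)

Answer: ......
....W.
.BBW..
.BWBB.
BW....
......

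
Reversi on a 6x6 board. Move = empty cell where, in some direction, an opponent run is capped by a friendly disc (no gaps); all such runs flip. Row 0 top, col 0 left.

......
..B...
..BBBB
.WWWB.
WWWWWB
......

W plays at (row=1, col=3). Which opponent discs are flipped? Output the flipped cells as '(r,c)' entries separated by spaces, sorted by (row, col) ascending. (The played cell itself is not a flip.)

Answer: (2,2) (2,3)

Derivation:
Dir NW: first cell '.' (not opp) -> no flip
Dir N: first cell '.' (not opp) -> no flip
Dir NE: first cell '.' (not opp) -> no flip
Dir W: opp run (1,2), next='.' -> no flip
Dir E: first cell '.' (not opp) -> no flip
Dir SW: opp run (2,2) capped by W -> flip
Dir S: opp run (2,3) capped by W -> flip
Dir SE: opp run (2,4), next='.' -> no flip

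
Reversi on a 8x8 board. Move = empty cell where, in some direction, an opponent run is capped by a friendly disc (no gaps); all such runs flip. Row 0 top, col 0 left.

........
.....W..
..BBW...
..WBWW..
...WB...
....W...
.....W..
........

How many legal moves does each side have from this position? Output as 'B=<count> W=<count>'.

Answer: B=11 W=7

Derivation:
-- B to move --
(0,4): no bracket -> illegal
(0,5): no bracket -> illegal
(0,6): flips 2 -> legal
(1,3): no bracket -> illegal
(1,4): flips 2 -> legal
(1,6): no bracket -> illegal
(2,1): no bracket -> illegal
(2,5): flips 1 -> legal
(2,6): flips 1 -> legal
(3,1): flips 1 -> legal
(3,6): flips 2 -> legal
(4,1): flips 1 -> legal
(4,2): flips 2 -> legal
(4,5): flips 1 -> legal
(4,6): no bracket -> illegal
(5,2): no bracket -> illegal
(5,3): flips 1 -> legal
(5,5): no bracket -> illegal
(5,6): no bracket -> illegal
(6,3): no bracket -> illegal
(6,4): flips 1 -> legal
(6,6): no bracket -> illegal
(7,4): no bracket -> illegal
(7,5): no bracket -> illegal
(7,6): no bracket -> illegal
B mobility = 11
-- W to move --
(1,1): no bracket -> illegal
(1,2): flips 2 -> legal
(1,3): flips 2 -> legal
(1,4): flips 1 -> legal
(2,1): flips 2 -> legal
(3,1): no bracket -> illegal
(4,2): flips 1 -> legal
(4,5): flips 1 -> legal
(5,3): flips 1 -> legal
(5,5): no bracket -> illegal
W mobility = 7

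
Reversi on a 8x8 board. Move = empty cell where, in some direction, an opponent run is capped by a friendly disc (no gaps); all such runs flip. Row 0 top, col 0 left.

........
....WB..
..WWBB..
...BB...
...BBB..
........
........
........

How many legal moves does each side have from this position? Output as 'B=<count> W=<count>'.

Answer: B=6 W=7

Derivation:
-- B to move --
(0,3): flips 1 -> legal
(0,4): flips 1 -> legal
(0,5): no bracket -> illegal
(1,1): flips 1 -> legal
(1,2): flips 1 -> legal
(1,3): flips 2 -> legal
(2,1): flips 2 -> legal
(3,1): no bracket -> illegal
(3,2): no bracket -> illegal
B mobility = 6
-- W to move --
(0,4): no bracket -> illegal
(0,5): no bracket -> illegal
(0,6): no bracket -> illegal
(1,3): no bracket -> illegal
(1,6): flips 1 -> legal
(2,6): flips 2 -> legal
(3,2): no bracket -> illegal
(3,5): no bracket -> illegal
(3,6): flips 1 -> legal
(4,2): no bracket -> illegal
(4,6): no bracket -> illegal
(5,2): no bracket -> illegal
(5,3): flips 2 -> legal
(5,4): flips 3 -> legal
(5,5): flips 2 -> legal
(5,6): flips 2 -> legal
W mobility = 7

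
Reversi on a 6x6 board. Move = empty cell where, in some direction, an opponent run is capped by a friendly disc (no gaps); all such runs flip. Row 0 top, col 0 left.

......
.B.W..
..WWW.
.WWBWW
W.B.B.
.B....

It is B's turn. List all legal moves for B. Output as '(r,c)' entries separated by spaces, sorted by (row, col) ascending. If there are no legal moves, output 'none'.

(0,2): no bracket -> illegal
(0,3): flips 2 -> legal
(0,4): no bracket -> illegal
(1,2): flips 2 -> legal
(1,4): flips 2 -> legal
(1,5): flips 1 -> legal
(2,0): flips 1 -> legal
(2,1): no bracket -> illegal
(2,5): no bracket -> illegal
(3,0): flips 2 -> legal
(4,1): no bracket -> illegal
(4,3): no bracket -> illegal
(4,5): no bracket -> illegal
(5,0): no bracket -> illegal

Answer: (0,3) (1,2) (1,4) (1,5) (2,0) (3,0)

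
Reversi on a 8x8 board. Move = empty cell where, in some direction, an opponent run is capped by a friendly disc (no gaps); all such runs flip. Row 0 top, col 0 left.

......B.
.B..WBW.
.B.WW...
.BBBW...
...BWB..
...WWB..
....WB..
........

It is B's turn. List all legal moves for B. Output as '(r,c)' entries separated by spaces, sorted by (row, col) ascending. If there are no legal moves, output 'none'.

Answer: (0,5) (1,2) (1,3) (1,7) (2,5) (2,6) (3,5) (5,2) (6,3) (7,3)

Derivation:
(0,3): no bracket -> illegal
(0,4): no bracket -> illegal
(0,5): flips 2 -> legal
(0,7): no bracket -> illegal
(1,2): flips 2 -> legal
(1,3): flips 2 -> legal
(1,7): flips 1 -> legal
(2,2): no bracket -> illegal
(2,5): flips 1 -> legal
(2,6): flips 1 -> legal
(2,7): no bracket -> illegal
(3,5): flips 1 -> legal
(4,2): no bracket -> illegal
(5,2): flips 2 -> legal
(6,2): no bracket -> illegal
(6,3): flips 3 -> legal
(7,3): flips 1 -> legal
(7,4): no bracket -> illegal
(7,5): no bracket -> illegal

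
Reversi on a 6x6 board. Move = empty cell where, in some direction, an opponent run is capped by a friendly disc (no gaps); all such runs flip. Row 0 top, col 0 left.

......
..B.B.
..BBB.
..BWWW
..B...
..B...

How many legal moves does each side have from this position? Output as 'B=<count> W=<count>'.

Answer: B=3 W=7

Derivation:
-- B to move --
(2,5): no bracket -> illegal
(4,3): flips 1 -> legal
(4,4): flips 2 -> legal
(4,5): flips 1 -> legal
B mobility = 3
-- W to move --
(0,1): flips 2 -> legal
(0,2): no bracket -> illegal
(0,3): no bracket -> illegal
(0,4): flips 2 -> legal
(0,5): no bracket -> illegal
(1,1): flips 1 -> legal
(1,3): flips 2 -> legal
(1,5): flips 1 -> legal
(2,1): no bracket -> illegal
(2,5): no bracket -> illegal
(3,1): flips 1 -> legal
(4,1): no bracket -> illegal
(4,3): no bracket -> illegal
(5,1): flips 1 -> legal
(5,3): no bracket -> illegal
W mobility = 7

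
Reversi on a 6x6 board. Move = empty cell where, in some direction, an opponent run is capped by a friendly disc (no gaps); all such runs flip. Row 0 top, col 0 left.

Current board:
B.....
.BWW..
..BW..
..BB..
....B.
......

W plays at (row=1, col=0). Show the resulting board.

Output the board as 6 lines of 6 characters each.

Answer: B.....
WWWW..
..BW..
..BB..
....B.
......

Derivation:
Place W at (1,0); scan 8 dirs for brackets.
Dir NW: edge -> no flip
Dir N: opp run (0,0), next=edge -> no flip
Dir NE: first cell '.' (not opp) -> no flip
Dir W: edge -> no flip
Dir E: opp run (1,1) capped by W -> flip
Dir SW: edge -> no flip
Dir S: first cell '.' (not opp) -> no flip
Dir SE: first cell '.' (not opp) -> no flip
All flips: (1,1)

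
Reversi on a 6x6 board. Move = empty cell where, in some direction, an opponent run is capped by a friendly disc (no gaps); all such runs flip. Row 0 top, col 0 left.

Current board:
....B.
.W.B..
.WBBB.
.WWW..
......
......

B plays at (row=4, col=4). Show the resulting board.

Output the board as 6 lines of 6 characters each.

Answer: ....B.
.W.B..
.WBBB.
.WWB..
....B.
......

Derivation:
Place B at (4,4); scan 8 dirs for brackets.
Dir NW: opp run (3,3) capped by B -> flip
Dir N: first cell '.' (not opp) -> no flip
Dir NE: first cell '.' (not opp) -> no flip
Dir W: first cell '.' (not opp) -> no flip
Dir E: first cell '.' (not opp) -> no flip
Dir SW: first cell '.' (not opp) -> no flip
Dir S: first cell '.' (not opp) -> no flip
Dir SE: first cell '.' (not opp) -> no flip
All flips: (3,3)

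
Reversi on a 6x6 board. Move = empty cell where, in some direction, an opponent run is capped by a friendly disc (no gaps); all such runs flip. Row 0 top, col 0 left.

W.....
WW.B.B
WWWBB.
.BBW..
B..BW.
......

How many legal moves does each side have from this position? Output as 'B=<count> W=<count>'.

-- B to move --
(0,1): flips 2 -> legal
(0,2): no bracket -> illegal
(1,2): flips 1 -> legal
(3,0): no bracket -> illegal
(3,4): flips 1 -> legal
(3,5): no bracket -> illegal
(4,2): flips 1 -> legal
(4,5): flips 1 -> legal
(5,3): no bracket -> illegal
(5,4): no bracket -> illegal
(5,5): no bracket -> illegal
B mobility = 5
-- W to move --
(0,2): no bracket -> illegal
(0,3): flips 2 -> legal
(0,4): flips 1 -> legal
(0,5): no bracket -> illegal
(1,2): no bracket -> illegal
(1,4): no bracket -> illegal
(2,5): flips 2 -> legal
(3,0): flips 2 -> legal
(3,4): no bracket -> illegal
(3,5): no bracket -> illegal
(4,1): flips 1 -> legal
(4,2): flips 3 -> legal
(5,0): no bracket -> illegal
(5,1): no bracket -> illegal
(5,2): no bracket -> illegal
(5,3): flips 1 -> legal
(5,4): flips 2 -> legal
W mobility = 8

Answer: B=5 W=8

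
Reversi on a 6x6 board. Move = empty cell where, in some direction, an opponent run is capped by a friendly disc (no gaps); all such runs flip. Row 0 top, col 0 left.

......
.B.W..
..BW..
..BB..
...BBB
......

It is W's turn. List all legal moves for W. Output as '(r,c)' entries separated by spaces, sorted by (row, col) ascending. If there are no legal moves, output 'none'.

Answer: (2,1) (3,1) (4,1) (5,3)

Derivation:
(0,0): no bracket -> illegal
(0,1): no bracket -> illegal
(0,2): no bracket -> illegal
(1,0): no bracket -> illegal
(1,2): no bracket -> illegal
(2,0): no bracket -> illegal
(2,1): flips 1 -> legal
(2,4): no bracket -> illegal
(3,1): flips 1 -> legal
(3,4): no bracket -> illegal
(3,5): no bracket -> illegal
(4,1): flips 1 -> legal
(4,2): no bracket -> illegal
(5,2): no bracket -> illegal
(5,3): flips 2 -> legal
(5,4): no bracket -> illegal
(5,5): no bracket -> illegal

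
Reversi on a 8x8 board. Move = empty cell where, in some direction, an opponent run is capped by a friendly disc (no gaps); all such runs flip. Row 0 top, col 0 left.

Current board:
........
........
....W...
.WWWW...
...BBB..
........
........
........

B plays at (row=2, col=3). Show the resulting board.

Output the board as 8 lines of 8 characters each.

Place B at (2,3); scan 8 dirs for brackets.
Dir NW: first cell '.' (not opp) -> no flip
Dir N: first cell '.' (not opp) -> no flip
Dir NE: first cell '.' (not opp) -> no flip
Dir W: first cell '.' (not opp) -> no flip
Dir E: opp run (2,4), next='.' -> no flip
Dir SW: opp run (3,2), next='.' -> no flip
Dir S: opp run (3,3) capped by B -> flip
Dir SE: opp run (3,4) capped by B -> flip
All flips: (3,3) (3,4)

Answer: ........
........
...BW...
.WWBB...
...BBB..
........
........
........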